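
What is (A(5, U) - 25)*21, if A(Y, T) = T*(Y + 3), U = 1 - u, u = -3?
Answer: 147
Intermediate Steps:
U = 4 (U = 1 - 1*(-3) = 1 + 3 = 4)
A(Y, T) = T*(3 + Y)
(A(5, U) - 25)*21 = (4*(3 + 5) - 25)*21 = (4*8 - 25)*21 = (32 - 25)*21 = 7*21 = 147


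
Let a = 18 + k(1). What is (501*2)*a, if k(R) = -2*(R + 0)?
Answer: 16032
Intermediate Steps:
k(R) = -2*R
a = 16 (a = 18 - 2*1 = 18 - 2 = 16)
(501*2)*a = (501*2)*16 = 1002*16 = 16032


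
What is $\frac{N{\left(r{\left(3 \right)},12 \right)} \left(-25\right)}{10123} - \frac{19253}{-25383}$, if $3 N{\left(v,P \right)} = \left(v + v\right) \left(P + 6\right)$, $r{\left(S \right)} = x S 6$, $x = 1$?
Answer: $\frac{57829919}{256952109} \approx 0.22506$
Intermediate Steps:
$r{\left(S \right)} = 6 S$ ($r{\left(S \right)} = 1 S 6 = S 6 = 6 S$)
$N{\left(v,P \right)} = \frac{2 v \left(6 + P\right)}{3}$ ($N{\left(v,P \right)} = \frac{\left(v + v\right) \left(P + 6\right)}{3} = \frac{2 v \left(6 + P\right)}{3}$)
$\frac{N{\left(r{\left(3 \right)},12 \right)} \left(-25\right)}{10123} - \frac{19253}{-25383} = \frac{\frac{2 \cdot 6 \cdot 3 \left(6 + 12\right)}{3} \left(-25\right)}{10123} - \frac{19253}{-25383} = \frac{2}{3} \cdot 18 \cdot 18 \left(-25\right) \frac{1}{10123} - - \frac{19253}{25383} = 216 \left(-25\right) \frac{1}{10123} + \frac{19253}{25383} = \left(-5400\right) \frac{1}{10123} + \frac{19253}{25383} = - \frac{5400}{10123} + \frac{19253}{25383} = \frac{57829919}{256952109}$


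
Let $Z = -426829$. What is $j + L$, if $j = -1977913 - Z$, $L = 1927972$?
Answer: $376888$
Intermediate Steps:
$j = -1551084$ ($j = -1977913 - -426829 = -1977913 + 426829 = -1551084$)
$j + L = -1551084 + 1927972 = 376888$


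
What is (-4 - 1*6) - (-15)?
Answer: 5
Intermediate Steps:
(-4 - 1*6) - (-15) = (-4 - 6) - 15*(-1) = -10 + 15 = 5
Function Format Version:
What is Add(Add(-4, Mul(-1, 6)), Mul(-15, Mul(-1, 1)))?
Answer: 5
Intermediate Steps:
Add(Add(-4, Mul(-1, 6)), Mul(-15, Mul(-1, 1))) = Add(Add(-4, -6), Mul(-15, -1)) = Add(-10, 15) = 5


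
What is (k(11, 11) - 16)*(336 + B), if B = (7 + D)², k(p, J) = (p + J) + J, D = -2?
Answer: 6137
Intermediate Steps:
k(p, J) = p + 2*J (k(p, J) = (J + p) + J = p + 2*J)
B = 25 (B = (7 - 2)² = 5² = 25)
(k(11, 11) - 16)*(336 + B) = ((11 + 2*11) - 16)*(336 + 25) = ((11 + 22) - 16)*361 = (33 - 16)*361 = 17*361 = 6137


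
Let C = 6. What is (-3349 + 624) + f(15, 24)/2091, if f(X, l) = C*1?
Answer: -1899323/697 ≈ -2725.0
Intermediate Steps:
f(X, l) = 6 (f(X, l) = 6*1 = 6)
(-3349 + 624) + f(15, 24)/2091 = (-3349 + 624) + 6/2091 = -2725 + 6*(1/2091) = -2725 + 2/697 = -1899323/697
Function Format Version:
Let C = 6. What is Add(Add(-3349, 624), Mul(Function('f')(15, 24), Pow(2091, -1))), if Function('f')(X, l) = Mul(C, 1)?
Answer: Rational(-1899323, 697) ≈ -2725.0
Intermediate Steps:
Function('f')(X, l) = 6 (Function('f')(X, l) = Mul(6, 1) = 6)
Add(Add(-3349, 624), Mul(Function('f')(15, 24), Pow(2091, -1))) = Add(Add(-3349, 624), Mul(6, Pow(2091, -1))) = Add(-2725, Mul(6, Rational(1, 2091))) = Add(-2725, Rational(2, 697)) = Rational(-1899323, 697)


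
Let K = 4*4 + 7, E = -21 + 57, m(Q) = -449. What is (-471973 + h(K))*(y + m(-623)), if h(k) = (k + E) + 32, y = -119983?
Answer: 56829693024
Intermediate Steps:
E = 36
K = 23 (K = 16 + 7 = 23)
h(k) = 68 + k (h(k) = (k + 36) + 32 = (36 + k) + 32 = 68 + k)
(-471973 + h(K))*(y + m(-623)) = (-471973 + (68 + 23))*(-119983 - 449) = (-471973 + 91)*(-120432) = -471882*(-120432) = 56829693024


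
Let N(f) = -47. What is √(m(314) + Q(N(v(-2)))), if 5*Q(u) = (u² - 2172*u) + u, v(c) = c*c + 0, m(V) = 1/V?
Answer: √51391200930/1570 ≈ 144.39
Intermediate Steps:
v(c) = c² (v(c) = c² + 0 = c²)
Q(u) = -2171*u/5 + u²/5 (Q(u) = ((u² - 2172*u) + u)/5 = (u² - 2171*u)/5 = -2171*u/5 + u²/5)
√(m(314) + Q(N(v(-2)))) = √(1/314 + (⅕)*(-47)*(-2171 - 47)) = √(1/314 + (⅕)*(-47)*(-2218)) = √(1/314 + 104246/5) = √(32733249/1570) = √51391200930/1570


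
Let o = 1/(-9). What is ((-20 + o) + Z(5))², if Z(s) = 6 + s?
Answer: 6724/81 ≈ 83.012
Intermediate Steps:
o = -⅑ ≈ -0.11111
((-20 + o) + Z(5))² = ((-20 - ⅑) + (6 + 5))² = (-181/9 + 11)² = (-82/9)² = 6724/81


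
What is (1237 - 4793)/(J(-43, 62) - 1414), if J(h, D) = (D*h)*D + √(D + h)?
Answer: 31200344/1462678443 + 3556*√19/27790890417 ≈ 0.021332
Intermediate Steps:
J(h, D) = √(D + h) + h*D² (J(h, D) = h*D² + √(D + h) = √(D + h) + h*D²)
(1237 - 4793)/(J(-43, 62) - 1414) = (1237 - 4793)/((√(62 - 43) - 43*62²) - 1414) = -3556/((√19 - 43*3844) - 1414) = -3556/((√19 - 165292) - 1414) = -3556/((-165292 + √19) - 1414) = -3556/(-166706 + √19)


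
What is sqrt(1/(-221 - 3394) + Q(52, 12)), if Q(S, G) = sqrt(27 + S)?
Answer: sqrt(-3615 + 13068225*sqrt(79))/3615 ≈ 2.9813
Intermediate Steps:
sqrt(1/(-221 - 3394) + Q(52, 12)) = sqrt(1/(-221 - 3394) + sqrt(27 + 52)) = sqrt(1/(-3615) + sqrt(79)) = sqrt(-1/3615 + sqrt(79))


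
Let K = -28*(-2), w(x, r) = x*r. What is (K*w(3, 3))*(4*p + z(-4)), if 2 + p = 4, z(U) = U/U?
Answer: 4536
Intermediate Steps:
z(U) = 1
p = 2 (p = -2 + 4 = 2)
w(x, r) = r*x
K = 56
(K*w(3, 3))*(4*p + z(-4)) = (56*(3*3))*(4*2 + 1) = (56*9)*(8 + 1) = 504*9 = 4536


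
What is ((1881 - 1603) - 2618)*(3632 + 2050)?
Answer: -13295880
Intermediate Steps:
((1881 - 1603) - 2618)*(3632 + 2050) = (278 - 2618)*5682 = -2340*5682 = -13295880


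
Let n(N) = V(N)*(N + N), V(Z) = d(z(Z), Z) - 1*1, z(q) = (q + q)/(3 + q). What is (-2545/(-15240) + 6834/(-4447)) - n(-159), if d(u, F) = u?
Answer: 57947914991/176207928 ≈ 328.86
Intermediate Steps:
z(q) = 2*q/(3 + q) (z(q) = (2*q)/(3 + q) = 2*q/(3 + q))
V(Z) = -1 + 2*Z/(3 + Z) (V(Z) = 2*Z/(3 + Z) - 1*1 = 2*Z/(3 + Z) - 1 = -1 + 2*Z/(3 + Z))
n(N) = 2*N*(-3 + N)/(3 + N) (n(N) = ((-3 + N)/(3 + N))*(N + N) = ((-3 + N)/(3 + N))*(2*N) = 2*N*(-3 + N)/(3 + N))
(-2545/(-15240) + 6834/(-4447)) - n(-159) = (-2545/(-15240) + 6834/(-4447)) - 2*(-159)*(-3 - 159)/(3 - 159) = (-2545*(-1/15240) + 6834*(-1/4447)) - 2*(-159)*(-162)/(-156) = (509/3048 - 6834/4447) - 2*(-159)*(-1)*(-162)/156 = -18566509/13554456 - 1*(-4293/13) = -18566509/13554456 + 4293/13 = 57947914991/176207928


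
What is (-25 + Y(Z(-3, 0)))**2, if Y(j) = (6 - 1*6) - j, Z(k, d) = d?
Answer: 625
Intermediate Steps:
Y(j) = -j (Y(j) = (6 - 6) - j = 0 - j = -j)
(-25 + Y(Z(-3, 0)))**2 = (-25 - 1*0)**2 = (-25 + 0)**2 = (-25)**2 = 625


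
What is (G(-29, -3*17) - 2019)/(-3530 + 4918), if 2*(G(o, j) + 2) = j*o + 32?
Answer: -2531/2776 ≈ -0.91174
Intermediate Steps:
G(o, j) = 14 + j*o/2 (G(o, j) = -2 + (j*o + 32)/2 = -2 + (32 + j*o)/2 = -2 + (16 + j*o/2) = 14 + j*o/2)
(G(-29, -3*17) - 2019)/(-3530 + 4918) = ((14 + (1/2)*(-3*17)*(-29)) - 2019)/(-3530 + 4918) = ((14 + (1/2)*(-51)*(-29)) - 2019)/1388 = ((14 + 1479/2) - 2019)*(1/1388) = (1507/2 - 2019)*(1/1388) = -2531/2*1/1388 = -2531/2776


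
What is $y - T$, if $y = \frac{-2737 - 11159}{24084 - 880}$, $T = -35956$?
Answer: $\frac{208577282}{5801} \approx 35955.0$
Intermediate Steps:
$y = - \frac{3474}{5801}$ ($y = - \frac{13896}{23204} = \left(-13896\right) \frac{1}{23204} = - \frac{3474}{5801} \approx -0.59886$)
$y - T = - \frac{3474}{5801} - -35956 = - \frac{3474}{5801} + 35956 = \frac{208577282}{5801}$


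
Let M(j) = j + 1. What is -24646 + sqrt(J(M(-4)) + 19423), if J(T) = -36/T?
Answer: -24646 + 13*sqrt(115) ≈ -24507.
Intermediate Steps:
M(j) = 1 + j
-24646 + sqrt(J(M(-4)) + 19423) = -24646 + sqrt(-36/(1 - 4) + 19423) = -24646 + sqrt(-36/(-3) + 19423) = -24646 + sqrt(-36*(-1/3) + 19423) = -24646 + sqrt(12 + 19423) = -24646 + sqrt(19435) = -24646 + 13*sqrt(115)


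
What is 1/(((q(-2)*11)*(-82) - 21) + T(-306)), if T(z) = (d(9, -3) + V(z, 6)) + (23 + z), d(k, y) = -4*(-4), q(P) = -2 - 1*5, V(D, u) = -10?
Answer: 1/6016 ≈ 0.00016622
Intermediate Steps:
q(P) = -7 (q(P) = -2 - 5 = -7)
d(k, y) = 16
T(z) = 29 + z (T(z) = (16 - 10) + (23 + z) = 6 + (23 + z) = 29 + z)
1/(((q(-2)*11)*(-82) - 21) + T(-306)) = 1/((-7*11*(-82) - 21) + (29 - 306)) = 1/((-77*(-82) - 21) - 277) = 1/((6314 - 21) - 277) = 1/(6293 - 277) = 1/6016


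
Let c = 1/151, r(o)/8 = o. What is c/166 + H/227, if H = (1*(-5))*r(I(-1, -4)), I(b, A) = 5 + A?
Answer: -1002413/5689982 ≈ -0.17617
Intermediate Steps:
r(o) = 8*o
H = -40 (H = (1*(-5))*(8*(5 - 4)) = -40 ≈ -40.000)
c = 1/151 ≈ 0.0066225
c/166 + H/227 = (1/151)/166 - 40/227 = (1/151)*(1/166) - 40*1/227 = 1/25066 - 40/227 = -1002413/5689982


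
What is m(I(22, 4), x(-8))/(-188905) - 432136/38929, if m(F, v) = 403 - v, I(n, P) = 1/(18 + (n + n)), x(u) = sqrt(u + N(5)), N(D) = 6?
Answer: -81648339467/7353882745 + I*sqrt(2)/188905 ≈ -11.103 + 7.4864e-6*I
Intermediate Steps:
x(u) = sqrt(6 + u) (x(u) = sqrt(u + 6) = sqrt(6 + u))
I(n, P) = 1/(18 + 2*n)
m(I(22, 4), x(-8))/(-188905) - 432136/38929 = (403 - sqrt(6 - 8))/(-188905) - 432136/38929 = (403 - sqrt(-2))*(-1/188905) - 432136*1/38929 = (403 - I*sqrt(2))*(-1/188905) - 432136/38929 = (-403/188905 + I*sqrt(2)/188905) - 432136/38929 = -81648339467/7353882745 + I*sqrt(2)/188905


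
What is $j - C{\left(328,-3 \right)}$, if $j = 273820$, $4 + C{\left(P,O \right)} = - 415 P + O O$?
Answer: $409935$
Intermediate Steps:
$C{\left(P,O \right)} = -4 + O^{2} - 415 P$ ($C{\left(P,O \right)} = -4 + \left(- 415 P + O O\right) = -4 + \left(- 415 P + O^{2}\right) = -4 + \left(O^{2} - 415 P\right) = -4 + O^{2} - 415 P$)
$j - C{\left(328,-3 \right)} = 273820 - \left(-4 + \left(-3\right)^{2} - 136120\right) = 273820 - \left(-4 + 9 - 136120\right) = 273820 - -136115 = 273820 + 136115 = 409935$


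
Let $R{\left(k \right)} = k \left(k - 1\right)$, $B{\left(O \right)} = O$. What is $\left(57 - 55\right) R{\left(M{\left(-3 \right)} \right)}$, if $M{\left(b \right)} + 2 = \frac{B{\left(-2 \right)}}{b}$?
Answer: $\frac{56}{9} \approx 6.2222$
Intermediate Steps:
$M{\left(b \right)} = -2 - \frac{2}{b}$
$R{\left(k \right)} = k \left(-1 + k\right)$
$\left(57 - 55\right) R{\left(M{\left(-3 \right)} \right)} = \left(57 - 55\right) \left(-2 - \frac{2}{-3}\right) \left(-1 - \left(2 + \frac{2}{-3}\right)\right) = \left(57 - 55\right) \left(-2 - - \frac{2}{3}\right) \left(-1 - \frac{4}{3}\right) = 2 \left(-2 + \frac{2}{3}\right) \left(-1 + \left(-2 + \frac{2}{3}\right)\right) = 2 \left(- \frac{4 \left(-1 - \frac{4}{3}\right)}{3}\right) = 2 \left(\left(- \frac{4}{3}\right) \left(- \frac{7}{3}\right)\right) = 2 \cdot \frac{28}{9} = \frac{56}{9}$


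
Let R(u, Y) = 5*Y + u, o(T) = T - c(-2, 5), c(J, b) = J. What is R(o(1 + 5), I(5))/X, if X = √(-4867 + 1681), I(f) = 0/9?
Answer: -4*I*√354/531 ≈ -0.14173*I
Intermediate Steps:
o(T) = 2 + T (o(T) = T - 1*(-2) = T + 2 = 2 + T)
I(f) = 0 (I(f) = 0*(⅑) = 0)
R(u, Y) = u + 5*Y
X = 3*I*√354 (X = √(-3186) = 3*I*√354 ≈ 56.445*I)
R(o(1 + 5), I(5))/X = ((2 + (1 + 5)) + 5*0)/((3*I*√354)) = ((2 + 6) + 0)*(-I*√354/1062) = (8 + 0)*(-I*√354/1062) = 8*(-I*√354/1062) = -4*I*√354/531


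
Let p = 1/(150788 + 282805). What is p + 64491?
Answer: 27962846164/433593 ≈ 64491.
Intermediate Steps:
p = 1/433593 ≈ 2.3063e-6
p + 64491 = 1/433593 + 64491 = 27962846164/433593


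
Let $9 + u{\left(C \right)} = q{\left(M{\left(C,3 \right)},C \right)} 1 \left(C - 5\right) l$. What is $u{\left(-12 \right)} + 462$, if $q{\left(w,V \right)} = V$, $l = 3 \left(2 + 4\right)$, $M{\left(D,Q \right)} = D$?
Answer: $4125$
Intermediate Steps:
$l = 18$ ($l = 3 \cdot 6 = 18$)
$u{\left(C \right)} = -9 + 18 C \left(-5 + C\right)$ ($u{\left(C \right)} = -9 + C 1 \left(C - 5\right) 18 = -9 + C 1 \left(-5 + C\right) 18 = -9 + C \left(-5 + C\right) 18 = -9 + 18 C \left(-5 + C\right)$)
$u{\left(-12 \right)} + 462 = \left(-9 - -1080 + 18 \left(-12\right)^{2}\right) + 462 = \left(-9 + 1080 + 18 \cdot 144\right) + 462 = \left(-9 + 1080 + 2592\right) + 462 = 3663 + 462 = 4125$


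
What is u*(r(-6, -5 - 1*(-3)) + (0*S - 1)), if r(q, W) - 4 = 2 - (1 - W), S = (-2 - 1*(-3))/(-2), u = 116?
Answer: 232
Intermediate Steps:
S = -½ (S = (-2 + 3)*(-½) = 1*(-½) = -½ ≈ -0.50000)
r(q, W) = 5 + W (r(q, W) = 4 + (2 - (1 - W)) = 4 + (2 + (-1 + W)) = 4 + (1 + W) = 5 + W)
u*(r(-6, -5 - 1*(-3)) + (0*S - 1)) = 116*((5 + (-5 - 1*(-3))) + (0*(-½) - 1)) = 116*((5 + (-5 + 3)) + (0 - 1)) = 116*((5 - 2) - 1) = 116*(3 - 1) = 116*2 = 232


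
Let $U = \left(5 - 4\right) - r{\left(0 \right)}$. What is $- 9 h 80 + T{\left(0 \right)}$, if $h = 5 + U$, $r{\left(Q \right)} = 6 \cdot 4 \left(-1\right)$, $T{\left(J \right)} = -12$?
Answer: $-21612$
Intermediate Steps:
$r{\left(Q \right)} = -24$ ($r{\left(Q \right)} = 24 \left(-1\right) = -24$)
$U = 25$ ($U = \left(5 - 4\right) - -24 = \left(5 - 4\right) + 24 = 1 + 24 = 25$)
$h = 30$ ($h = 5 + 25 = 30$)
$- 9 h 80 + T{\left(0 \right)} = \left(-9\right) 30 \cdot 80 - 12 = \left(-270\right) 80 - 12 = -21600 - 12 = -21612$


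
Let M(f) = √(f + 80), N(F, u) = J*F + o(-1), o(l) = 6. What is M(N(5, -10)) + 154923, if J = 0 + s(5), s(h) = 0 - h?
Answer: 154923 + √61 ≈ 1.5493e+5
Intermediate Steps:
s(h) = -h
J = -5 (J = 0 - 1*5 = 0 - 5 = -5)
N(F, u) = 6 - 5*F (N(F, u) = -5*F + 6 = 6 - 5*F)
M(f) = √(80 + f)
M(N(5, -10)) + 154923 = √(80 + (6 - 5*5)) + 154923 = √(80 + (6 - 25)) + 154923 = √(80 - 19) + 154923 = √61 + 154923 = 154923 + √61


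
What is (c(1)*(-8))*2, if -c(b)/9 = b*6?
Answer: 864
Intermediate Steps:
c(b) = -54*b (c(b) = -9*b*6 = -54*b)
(c(1)*(-8))*2 = (-54*1*(-8))*2 = -54*(-8)*2 = 432*2 = 864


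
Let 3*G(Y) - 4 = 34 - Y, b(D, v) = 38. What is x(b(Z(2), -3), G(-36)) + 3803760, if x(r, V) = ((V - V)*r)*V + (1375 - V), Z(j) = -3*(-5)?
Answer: 11415331/3 ≈ 3.8051e+6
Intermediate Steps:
Z(j) = 15
G(Y) = 38/3 - Y/3 (G(Y) = 4/3 + (34 - Y)/3 = 4/3 + (34/3 - Y/3) = 38/3 - Y/3)
x(r, V) = 1375 - V (x(r, V) = (0*r)*V + (1375 - V) = 0*V + (1375 - V) = 0 + (1375 - V) = 1375 - V)
x(b(Z(2), -3), G(-36)) + 3803760 = (1375 - (38/3 - ⅓*(-36))) + 3803760 = (1375 - (38/3 + 12)) + 3803760 = (1375 - 1*74/3) + 3803760 = (1375 - 74/3) + 3803760 = 4051/3 + 3803760 = 11415331/3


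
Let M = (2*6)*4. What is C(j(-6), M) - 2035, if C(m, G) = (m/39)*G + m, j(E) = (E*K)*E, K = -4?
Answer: -30631/13 ≈ -2356.2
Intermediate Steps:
M = 48 (M = 12*4 = 48)
j(E) = -4*E**2 (j(E) = (E*(-4))*E = (-4*E)*E = -4*E**2)
C(m, G) = m + G*m/39 (C(m, G) = (m/39)*G + m = G*m/39 + m = m + G*m/39)
C(j(-6), M) - 2035 = (-4*(-6)**2)*(39 + 48)/39 - 2035 = (1/39)*(-4*36)*87 - 2035 = (1/39)*(-144)*87 - 2035 = -4176/13 - 2035 = -30631/13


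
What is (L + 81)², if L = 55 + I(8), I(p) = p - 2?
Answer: 20164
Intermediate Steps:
I(p) = -2 + p
L = 61 (L = 55 + (-2 + 8) = 55 + 6 = 61)
(L + 81)² = (61 + 81)² = 142² = 20164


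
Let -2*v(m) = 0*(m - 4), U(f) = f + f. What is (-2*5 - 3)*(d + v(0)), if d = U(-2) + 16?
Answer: -156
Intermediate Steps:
U(f) = 2*f
d = 12 (d = 2*(-2) + 16 = -4 + 16 = 12)
v(m) = 0 (v(m) = -0*(m - 4) = -0*(-4 + m) = -½*0 = 0)
(-2*5 - 3)*(d + v(0)) = (-2*5 - 3)*(12 + 0) = (-10 - 3)*12 = -13*12 = -156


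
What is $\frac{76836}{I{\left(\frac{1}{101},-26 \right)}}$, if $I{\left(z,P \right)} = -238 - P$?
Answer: $- \frac{19209}{53} \approx -362.43$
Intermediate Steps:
$\frac{76836}{I{\left(\frac{1}{101},-26 \right)}} = \frac{76836}{-238 - -26} = \frac{76836}{-238 + 26} = \frac{76836}{-212} = 76836 \left(- \frac{1}{212}\right) = - \frac{19209}{53}$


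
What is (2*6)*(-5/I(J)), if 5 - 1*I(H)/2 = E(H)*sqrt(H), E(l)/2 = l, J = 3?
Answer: 150/83 + 180*sqrt(3)/83 ≈ 5.5635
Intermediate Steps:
E(l) = 2*l
I(H) = 10 - 4*H**(3/2) (I(H) = 10 - 2*2*H*sqrt(H) = 10 - 4*H**(3/2))
(2*6)*(-5/I(J)) = (2*6)*(-5/(10 - 12*sqrt(3))) = 12*(-5/(10 - 12*sqrt(3))) = -60/(10 - 12*sqrt(3))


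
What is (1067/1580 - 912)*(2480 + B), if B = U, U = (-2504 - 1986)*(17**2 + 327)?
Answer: 198947136024/79 ≈ 2.5183e+9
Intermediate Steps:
U = -2765840 (U = -4490*(289 + 327) = -4490*616 = -2765840)
B = -2765840
(1067/1580 - 912)*(2480 + B) = (1067/1580 - 912)*(2480 - 2765840) = (1067*(1/1580) - 912)*(-2763360) = (1067/1580 - 912)*(-2763360) = -1439893/1580*(-2763360) = 198947136024/79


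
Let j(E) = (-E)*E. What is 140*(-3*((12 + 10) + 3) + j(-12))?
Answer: -30660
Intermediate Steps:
j(E) = -E²
140*(-3*((12 + 10) + 3) + j(-12)) = 140*(-3*((12 + 10) + 3) - 1*(-12)²) = 140*(-3*(22 + 3) - 1*144) = 140*(-3*25 - 144) = 140*(-75 - 144) = 140*(-219) = -30660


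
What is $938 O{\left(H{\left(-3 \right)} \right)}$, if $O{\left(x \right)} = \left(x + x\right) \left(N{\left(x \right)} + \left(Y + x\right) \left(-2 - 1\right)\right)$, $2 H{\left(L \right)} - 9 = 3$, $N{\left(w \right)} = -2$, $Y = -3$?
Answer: $-123816$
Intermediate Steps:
$H{\left(L \right)} = 6$ ($H{\left(L \right)} = \frac{9}{2} + \frac{1}{2} \cdot 3 = \frac{9}{2} + \frac{3}{2} = 6$)
$O{\left(x \right)} = 2 x \left(7 - 3 x\right)$ ($O{\left(x \right)} = \left(x + x\right) \left(-2 + \left(-3 + x\right) \left(-2 - 1\right)\right) = 2 x \left(-2 + \left(-3 + x\right) \left(-3\right)\right) = 2 x \left(-2 - \left(-9 + 3 x\right)\right) = 2 x \left(7 - 3 x\right)$)
$938 O{\left(H{\left(-3 \right)} \right)} = 938 \cdot 2 \cdot 6 \left(7 - 18\right) = 938 \cdot 2 \cdot 6 \left(-11\right) = 938 \left(-132\right) = -123816$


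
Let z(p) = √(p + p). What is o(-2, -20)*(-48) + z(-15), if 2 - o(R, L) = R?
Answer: -192 + I*√30 ≈ -192.0 + 5.4772*I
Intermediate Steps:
z(p) = √2*√p (z(p) = √(2*p) = √2*√p)
o(R, L) = 2 - R
o(-2, -20)*(-48) + z(-15) = (2 - 1*(-2))*(-48) + √2*√(-15) = (2 + 2)*(-48) + √2*(I*√15) = 4*(-48) + I*√30 = -192 + I*√30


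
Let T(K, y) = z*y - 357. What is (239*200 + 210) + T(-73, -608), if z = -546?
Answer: 379621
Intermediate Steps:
T(K, y) = -357 - 546*y (T(K, y) = -546*y - 357 = -357 - 546*y)
(239*200 + 210) + T(-73, -608) = (239*200 + 210) + (-357 - 546*(-608)) = (47800 + 210) + (-357 + 331968) = 48010 + 331611 = 379621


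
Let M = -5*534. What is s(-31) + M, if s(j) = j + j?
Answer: -2732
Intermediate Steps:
s(j) = 2*j
M = -2670
s(-31) + M = 2*(-31) - 2670 = -62 - 2670 = -2732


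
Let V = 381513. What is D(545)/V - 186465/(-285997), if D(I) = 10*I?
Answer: 72697505195/109111573461 ≈ 0.66627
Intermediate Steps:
D(545)/V - 186465/(-285997) = (10*545)/381513 - 186465/(-285997) = 5450*(1/381513) - 186465*(-1/285997) = 5450/381513 + 186465/285997 = 72697505195/109111573461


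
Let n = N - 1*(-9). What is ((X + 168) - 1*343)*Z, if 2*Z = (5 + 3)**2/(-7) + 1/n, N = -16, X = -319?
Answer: 16055/7 ≈ 2293.6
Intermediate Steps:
n = -7 (n = -16 - 1*(-9) = -16 + 9 = -7)
Z = -65/14 (Z = ((5 + 3)**2/(-7) + 1/(-7))/2 = (8**2*(-1/7) + 1*(-1/7))/2 = (64*(-1/7) - 1/7)/2 = (-64/7 - 1/7)/2 = (1/2)*(-65/7) = -65/14 ≈ -4.6429)
((X + 168) - 1*343)*Z = ((-319 + 168) - 1*343)*(-65/14) = (-151 - 343)*(-65/14) = -494*(-65/14) = 16055/7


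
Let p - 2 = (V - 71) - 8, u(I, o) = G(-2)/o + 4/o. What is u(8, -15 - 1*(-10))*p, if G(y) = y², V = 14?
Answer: 504/5 ≈ 100.80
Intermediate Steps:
u(I, o) = 8/o (u(I, o) = (-2)²/o + 4/o = 4/o + 4/o = 8/o)
p = -63 (p = 2 + ((14 - 71) - 8) = 2 + (-57 - 8) = 2 - 65 = -63)
u(8, -15 - 1*(-10))*p = (8/(-15 - 1*(-10)))*(-63) = (8/(-15 + 10))*(-63) = (8/(-5))*(-63) = (8*(-⅕))*(-63) = -8/5*(-63) = 504/5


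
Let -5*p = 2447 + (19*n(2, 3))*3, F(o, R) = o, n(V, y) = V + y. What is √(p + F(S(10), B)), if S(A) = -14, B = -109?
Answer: I*√14010/5 ≈ 23.673*I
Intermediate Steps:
p = -2732/5 (p = -(2447 + (19*(2 + 3))*3)/5 = -(2447 + (19*5)*3)/5 = -(2447 + 95*3)/5 = -(2447 + 285)/5 = -⅕*2732 = -2732/5 ≈ -546.40)
√(p + F(S(10), B)) = √(-2732/5 - 14) = √(-2802/5) = I*√14010/5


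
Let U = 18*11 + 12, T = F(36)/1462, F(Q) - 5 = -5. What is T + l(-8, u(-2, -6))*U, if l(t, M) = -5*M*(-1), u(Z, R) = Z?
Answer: -2100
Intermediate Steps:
F(Q) = 0 (F(Q) = 5 - 5 = 0)
l(t, M) = 5*M
T = 0 (T = 0/1462 = 0*(1/1462) = 0)
U = 210 (U = 198 + 12 = 210)
T + l(-8, u(-2, -6))*U = 0 + (5*(-2))*210 = 0 - 10*210 = 0 - 2100 = -2100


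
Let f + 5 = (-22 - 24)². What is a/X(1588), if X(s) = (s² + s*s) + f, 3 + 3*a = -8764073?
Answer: -8764076/15136797 ≈ -0.57899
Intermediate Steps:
a = -8764076/3 (a = -1 + (⅓)*(-8764073) = -1 - 8764073/3 = -8764076/3 ≈ -2.9214e+6)
f = 2111 (f = -5 + (-22 - 24)² = -5 + (-46)² = -5 + 2116 = 2111)
X(s) = 2111 + 2*s² (X(s) = (s² + s*s) + 2111 = (s² + s²) + 2111 = 2*s² + 2111 = 2111 + 2*s²)
a/X(1588) = -8764076/(3*(2111 + 2*1588²)) = -8764076/(3*(2111 + 2*2521744)) = -8764076/(3*(2111 + 5043488)) = -8764076/3/5045599 = -8764076/3*1/5045599 = -8764076/15136797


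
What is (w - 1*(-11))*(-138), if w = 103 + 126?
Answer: -33120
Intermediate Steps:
w = 229
(w - 1*(-11))*(-138) = (229 - 1*(-11))*(-138) = (229 + 11)*(-138) = 240*(-138) = -33120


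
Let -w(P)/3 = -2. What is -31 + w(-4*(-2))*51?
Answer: 275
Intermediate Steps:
w(P) = 6 (w(P) = -3*(-2) = 6)
-31 + w(-4*(-2))*51 = -31 + 6*51 = -31 + 306 = 275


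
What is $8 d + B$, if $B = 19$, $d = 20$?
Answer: $179$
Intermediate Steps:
$8 d + B = 8 \cdot 20 + 19 = 160 + 19 = 179$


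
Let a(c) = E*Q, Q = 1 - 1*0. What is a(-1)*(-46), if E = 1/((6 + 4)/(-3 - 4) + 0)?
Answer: 161/5 ≈ 32.200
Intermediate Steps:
E = -7/10 (E = 1/(10/(-7) + 0) = 1/(10*(-⅐) + 0) = 1/(-10/7 + 0) = 1/(-10/7) = -7/10 ≈ -0.70000)
Q = 1 (Q = 1 + 0 = 1)
a(c) = -7/10 (a(c) = -7/10*1 = -7/10)
a(-1)*(-46) = -7/10*(-46) = 161/5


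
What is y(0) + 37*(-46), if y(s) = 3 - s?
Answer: -1699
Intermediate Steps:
y(0) + 37*(-46) = (3 - 1*0) + 37*(-46) = (3 + 0) - 1702 = 3 - 1702 = -1699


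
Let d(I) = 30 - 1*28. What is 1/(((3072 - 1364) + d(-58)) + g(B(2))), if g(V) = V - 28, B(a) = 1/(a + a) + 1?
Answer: 4/6733 ≈ 0.00059409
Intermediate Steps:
d(I) = 2 (d(I) = 30 - 28 = 2)
B(a) = 1 + 1/(2*a) (B(a) = 1/(2*a) + 1 = 1 + 1/(2*a))
g(V) = -28 + V
1/(((3072 - 1364) + d(-58)) + g(B(2))) = 1/(((3072 - 1364) + 2) + (-28 + (1/2 + 2)/2)) = 1/((1708 + 2) + (-28 + (1/2)*(5/2))) = 1/(1710 + (-28 + 5/4)) = 1/(1710 - 107/4) = 1/(6733/4) = 4/6733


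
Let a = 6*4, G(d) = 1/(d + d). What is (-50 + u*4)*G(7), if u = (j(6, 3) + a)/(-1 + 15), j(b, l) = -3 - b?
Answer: -160/49 ≈ -3.2653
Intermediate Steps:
G(d) = 1/(2*d)
a = 24
u = 15/14 (u = ((-3 - 1*6) + 24)/(-1 + 15) = ((-3 - 6) + 24)/14 = (-9 + 24)*(1/14) = 15*(1/14) = 15/14 ≈ 1.0714)
(-50 + u*4)*G(7) = (-50 + (15/14)*4)*((½)/7) = (-50 + 30/7)*((½)*(⅐)) = -320/7*1/14 = -160/49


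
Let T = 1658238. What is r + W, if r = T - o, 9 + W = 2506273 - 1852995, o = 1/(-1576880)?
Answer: 3644969158161/1576880 ≈ 2.3115e+6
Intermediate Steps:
o = -1/1576880 ≈ -6.3416e-7
W = 653269 (W = -9 + (2506273 - 1852995) = -9 + 653278 = 653269)
r = 2614842337441/1576880 (r = 1658238 - 1*(-1/1576880) = 1658238 + 1/1576880 = 2614842337441/1576880 ≈ 1.6582e+6)
r + W = 2614842337441/1576880 + 653269 = 3644969158161/1576880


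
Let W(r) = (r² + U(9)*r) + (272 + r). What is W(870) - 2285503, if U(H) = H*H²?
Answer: -893231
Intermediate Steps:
U(H) = H³
W(r) = 272 + r² + 730*r (W(r) = (r² + 9³*r) + (272 + r) = (r² + 729*r) + (272 + r) = 272 + r² + 730*r)
W(870) - 2285503 = (272 + 870² + 730*870) - 2285503 = (272 + 756900 + 635100) - 2285503 = 1392272 - 2285503 = -893231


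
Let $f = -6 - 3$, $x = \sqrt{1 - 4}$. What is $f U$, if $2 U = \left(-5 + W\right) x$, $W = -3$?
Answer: $36 i \sqrt{3} \approx 62.354 i$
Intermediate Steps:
$x = i \sqrt{3}$ ($x = \sqrt{-3} = i \sqrt{3} \approx 1.732 i$)
$f = -9$
$U = - 4 i \sqrt{3}$ ($U = \frac{\left(-5 - 3\right) i \sqrt{3}}{2} = \frac{\left(-8\right) i \sqrt{3}}{2} = - 4 i \sqrt{3} \approx - 6.9282 i$)
$f U = - 9 \left(- 4 i \sqrt{3}\right) = 36 i \sqrt{3}$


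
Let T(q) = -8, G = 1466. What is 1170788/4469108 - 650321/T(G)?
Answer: 726591037493/8938216 ≈ 81290.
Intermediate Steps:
1170788/4469108 - 650321/T(G) = 1170788/4469108 - 650321/(-8) = 1170788*(1/4469108) - 650321*(-1/8) = 292697/1117277 + 650321/8 = 726591037493/8938216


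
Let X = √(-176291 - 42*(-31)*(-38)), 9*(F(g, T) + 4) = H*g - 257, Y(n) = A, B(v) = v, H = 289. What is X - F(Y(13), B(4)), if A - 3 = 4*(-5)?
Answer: 5206/9 + I*√225767 ≈ 578.44 + 475.15*I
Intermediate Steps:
A = -17 (A = 3 + 4*(-5) = 3 - 20 = -17)
Y(n) = -17
F(g, T) = -293/9 + 289*g/9 (F(g, T) = -4 + (289*g - 257)/9 = -4 + (-257 + 289*g)/9 = -4 + (-257/9 + 289*g/9) = -293/9 + 289*g/9)
X = I*√225767 (X = √(-176291 + 1302*(-38)) = √(-176291 - 49476) = √(-225767) = I*√225767 ≈ 475.15*I)
X - F(Y(13), B(4)) = I*√225767 - (-293/9 + (289/9)*(-17)) = I*√225767 - (-293/9 - 4913/9) = I*√225767 - 1*(-5206/9) = I*√225767 + 5206/9 = 5206/9 + I*√225767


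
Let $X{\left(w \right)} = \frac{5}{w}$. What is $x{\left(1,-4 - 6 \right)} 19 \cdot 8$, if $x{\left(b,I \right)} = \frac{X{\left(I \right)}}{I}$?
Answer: $\frac{38}{5} \approx 7.6$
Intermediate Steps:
$x{\left(b,I \right)} = \frac{5}{I^{2}}$ ($x{\left(b,I \right)} = \frac{5 \frac{1}{I}}{I} = \frac{5}{I^{2}}$)
$x{\left(1,-4 - 6 \right)} 19 \cdot 8 = \frac{5}{\left(-4 - 6\right)^{2}} \cdot 19 \cdot 8 = \frac{5}{100} \cdot 19 \cdot 8 = 5 \cdot \frac{1}{100} \cdot 19 \cdot 8 = \frac{1}{20} \cdot 19 \cdot 8 = \frac{19}{20} \cdot 8 = \frac{38}{5}$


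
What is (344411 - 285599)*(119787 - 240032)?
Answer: -7071848940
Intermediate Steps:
(344411 - 285599)*(119787 - 240032) = 58812*(-120245) = -7071848940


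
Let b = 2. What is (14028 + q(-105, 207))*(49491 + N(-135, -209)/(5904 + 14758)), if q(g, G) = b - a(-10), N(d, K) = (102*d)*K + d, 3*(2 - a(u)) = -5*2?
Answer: 7190873209323/10331 ≈ 6.9605e+8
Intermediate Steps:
a(u) = 16/3 (a(u) = 2 - (-5)*2/3 = 2 - ⅓*(-10) = 2 + 10/3 = 16/3)
N(d, K) = d + 102*K*d (N(d, K) = 102*K*d + d = d + 102*K*d)
q(g, G) = -10/3 (q(g, G) = 2 - 1*16/3 = 2 - 16/3 = -10/3)
(14028 + q(-105, 207))*(49491 + N(-135, -209)/(5904 + 14758)) = (14028 - 10/3)*(49491 + (-135*(1 + 102*(-209)))/(5904 + 14758)) = 42074*(49491 - 135*(1 - 21318)/20662)/3 = 42074*(49491 - 135*(-21317)*(1/20662))/3 = 42074*(49491 + 2877795*(1/20662))/3 = 42074*(49491 + 2877795/20662)/3 = (42074/3)*(1025460837/20662) = 7190873209323/10331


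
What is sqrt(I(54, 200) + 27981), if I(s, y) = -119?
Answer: sqrt(27862) ≈ 166.92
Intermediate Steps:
sqrt(I(54, 200) + 27981) = sqrt(-119 + 27981) = sqrt(27862)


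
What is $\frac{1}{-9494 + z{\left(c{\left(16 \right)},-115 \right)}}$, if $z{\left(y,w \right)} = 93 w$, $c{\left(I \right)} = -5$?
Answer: $- \frac{1}{20189} \approx -4.9532 \cdot 10^{-5}$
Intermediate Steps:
$\frac{1}{-9494 + z{\left(c{\left(16 \right)},-115 \right)}} = \frac{1}{-9494 + 93 \left(-115\right)} = \frac{1}{-9494 - 10695} = \frac{1}{-20189} = - \frac{1}{20189}$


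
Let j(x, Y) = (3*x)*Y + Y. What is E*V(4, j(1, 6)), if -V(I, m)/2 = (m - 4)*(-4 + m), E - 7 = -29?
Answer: 17600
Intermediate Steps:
E = -22 (E = 7 - 29 = -22)
j(x, Y) = Y + 3*Y*x (j(x, Y) = 3*Y*x + Y = Y + 3*Y*x)
V(I, m) = -2*(-4 + m)**2 (V(I, m) = -2*(m - 4)*(-4 + m) = -2*(-4 + m)*(-4 + m) = -2*(-4 + m)**2)
E*V(4, j(1, 6)) = -(-44)*(-4 + 6*(1 + 3*1))**2 = -(-44)*(-4 + 6*(1 + 3))**2 = -(-44)*(-4 + 6*4)**2 = -(-44)*(-4 + 24)**2 = -(-44)*20**2 = -(-44)*400 = -22*(-800) = 17600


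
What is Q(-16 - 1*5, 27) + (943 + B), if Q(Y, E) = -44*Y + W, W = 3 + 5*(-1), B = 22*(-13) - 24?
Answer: 1555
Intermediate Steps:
B = -310 (B = -286 - 24 = -310)
W = -2 (W = 3 - 5 = -2)
Q(Y, E) = -2 - 44*Y (Q(Y, E) = -44*Y - 2 = -2 - 44*Y)
Q(-16 - 1*5, 27) + (943 + B) = (-2 - 44*(-16 - 1*5)) + (943 - 310) = (-2 - 44*(-16 - 5)) + 633 = (-2 - 44*(-21)) + 633 = (-2 + 924) + 633 = 922 + 633 = 1555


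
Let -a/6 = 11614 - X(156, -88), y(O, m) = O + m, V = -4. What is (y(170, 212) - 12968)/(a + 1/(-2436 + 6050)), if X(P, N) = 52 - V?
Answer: 45485804/250623671 ≈ 0.18149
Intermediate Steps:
X(P, N) = 56 (X(P, N) = 52 - 1*(-4) = 52 + 4 = 56)
a = -69348 (a = -6*(11614 - 1*56) = -6*(11614 - 56) = -6*11558 = -69348)
(y(170, 212) - 12968)/(a + 1/(-2436 + 6050)) = ((170 + 212) - 12968)/(-69348 + 1/(-2436 + 6050)) = (382 - 12968)/(-69348 + 1/3614) = -12586/(-69348 + 1/3614) = -12586/(-250623671/3614) = -12586*(-3614/250623671) = 45485804/250623671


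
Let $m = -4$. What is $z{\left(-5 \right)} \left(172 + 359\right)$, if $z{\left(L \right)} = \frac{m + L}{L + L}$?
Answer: $\frac{4779}{10} \approx 477.9$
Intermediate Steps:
$z{\left(L \right)} = \frac{-4 + L}{2 L}$ ($z{\left(L \right)} = \frac{-4 + L}{L + L} = \frac{-4 + L}{2 L}$)
$z{\left(-5 \right)} \left(172 + 359\right) = \frac{-4 - 5}{2 \left(-5\right)} \left(172 + 359\right) = \frac{1}{2} \left(- \frac{1}{5}\right) \left(-9\right) 531 = \frac{9}{10} \cdot 531 = \frac{4779}{10}$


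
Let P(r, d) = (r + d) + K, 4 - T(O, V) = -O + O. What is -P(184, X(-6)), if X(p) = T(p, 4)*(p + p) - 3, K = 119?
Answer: -252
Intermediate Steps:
T(O, V) = 4 (T(O, V) = 4 - (-O + O) = 4 - 1*0 = 4 + 0 = 4)
X(p) = -3 + 8*p (X(p) = 4*(p + p) - 3 = 4*(2*p) - 3 = 8*p - 3 = -3 + 8*p)
P(r, d) = 119 + d + r (P(r, d) = (r + d) + 119 = (d + r) + 119 = 119 + d + r)
-P(184, X(-6)) = -(119 + (-3 + 8*(-6)) + 184) = -(119 + (-3 - 48) + 184) = -(119 - 51 + 184) = -1*252 = -252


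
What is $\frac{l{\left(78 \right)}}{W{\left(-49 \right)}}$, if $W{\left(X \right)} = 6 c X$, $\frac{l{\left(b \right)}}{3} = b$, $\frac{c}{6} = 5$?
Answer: $- \frac{13}{490} \approx -0.026531$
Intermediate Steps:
$c = 30$ ($c = 6 \cdot 5 = 30$)
$l{\left(b \right)} = 3 b$
$W{\left(X \right)} = 180 X$ ($W{\left(X \right)} = 6 \cdot 30 X = 180 X$)
$\frac{l{\left(78 \right)}}{W{\left(-49 \right)}} = \frac{3 \cdot 78}{180 \left(-49\right)} = \frac{234}{-8820} = 234 \left(- \frac{1}{8820}\right) = - \frac{13}{490}$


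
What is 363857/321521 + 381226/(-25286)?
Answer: -56685838322/4064990003 ≈ -13.945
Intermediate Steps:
363857/321521 + 381226/(-25286) = 363857*(1/321521) + 381226*(-1/25286) = 363857/321521 - 190613/12643 = -56685838322/4064990003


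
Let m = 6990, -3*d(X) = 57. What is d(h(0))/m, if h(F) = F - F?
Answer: -19/6990 ≈ -0.0027182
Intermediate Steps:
h(F) = 0
d(X) = -19 (d(X) = -⅓*57 = -19)
d(h(0))/m = -19/6990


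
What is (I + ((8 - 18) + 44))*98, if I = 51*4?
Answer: 23324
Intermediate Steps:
I = 204
(I + ((8 - 18) + 44))*98 = (204 + ((8 - 18) + 44))*98 = (204 + (-10 + 44))*98 = (204 + 34)*98 = 238*98 = 23324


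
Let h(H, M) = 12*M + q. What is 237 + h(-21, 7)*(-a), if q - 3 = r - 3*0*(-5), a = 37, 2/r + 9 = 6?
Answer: -8872/3 ≈ -2957.3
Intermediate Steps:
r = -2/3 (r = 2/(-9 + 6) = 2/(-3) = 2*(-1/3) = -2/3 ≈ -0.66667)
q = 7/3 (q = 3 + (-2/3 - 3*0*(-5)) = 3 + (-2/3 + 0*(-5)) = 3 + (-2/3 + 0) = 3 - 2/3 = 7/3 ≈ 2.3333)
h(H, M) = 7/3 + 12*M (h(H, M) = 12*M + 7/3 = 7/3 + 12*M)
237 + h(-21, 7)*(-a) = 237 + (7/3 + 12*7)*(-1*37) = 237 + (7/3 + 84)*(-37) = 237 + (259/3)*(-37) = 237 - 9583/3 = -8872/3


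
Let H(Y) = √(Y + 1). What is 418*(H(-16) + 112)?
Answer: 46816 + 418*I*√15 ≈ 46816.0 + 1618.9*I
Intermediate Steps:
H(Y) = √(1 + Y)
418*(H(-16) + 112) = 418*(√(1 - 16) + 112) = 418*(√(-15) + 112) = 418*(I*√15 + 112) = 418*(112 + I*√15) = 46816 + 418*I*√15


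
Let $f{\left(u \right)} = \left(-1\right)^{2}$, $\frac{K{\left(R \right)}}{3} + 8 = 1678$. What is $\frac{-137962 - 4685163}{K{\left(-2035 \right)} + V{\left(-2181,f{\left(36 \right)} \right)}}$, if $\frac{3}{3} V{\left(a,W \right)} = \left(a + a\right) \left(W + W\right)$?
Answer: $\frac{4823125}{3714} \approx 1298.6$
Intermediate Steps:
$K{\left(R \right)} = 5010$ ($K{\left(R \right)} = -24 + 3 \cdot 1678 = -24 + 5034 = 5010$)
$f{\left(u \right)} = 1$
$V{\left(a,W \right)} = 4 W a$ ($V{\left(a,W \right)} = \left(a + a\right) \left(W + W\right) = 2 a 2 W = 4 W a$)
$\frac{-137962 - 4685163}{K{\left(-2035 \right)} + V{\left(-2181,f{\left(36 \right)} \right)}} = \frac{-137962 - 4685163}{5010 + 4 \cdot 1 \left(-2181\right)} = - \frac{4823125}{5010 - 8724} = - \frac{4823125}{-3714} = \left(-4823125\right) \left(- \frac{1}{3714}\right) = \frac{4823125}{3714}$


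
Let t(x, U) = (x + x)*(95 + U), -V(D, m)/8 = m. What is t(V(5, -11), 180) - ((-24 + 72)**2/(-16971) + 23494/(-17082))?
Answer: 2338588563067/48316437 ≈ 48402.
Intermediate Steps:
V(D, m) = -8*m
t(x, U) = 2*x*(95 + U) (t(x, U) = (2*x)*(95 + U) = 2*x*(95 + U))
t(V(5, -11), 180) - ((-24 + 72)**2/(-16971) + 23494/(-17082)) = 2*(-8*(-11))*(95 + 180) - ((-24 + 72)**2/(-16971) + 23494/(-17082)) = 2*88*275 - (48**2*(-1/16971) + 23494*(-1/17082)) = 48400 - (2304*(-1/16971) - 11747/8541) = 48400 - (-768/5657 - 11747/8541) = 48400 - 1*(-73012267/48316437) = 48400 + 73012267/48316437 = 2338588563067/48316437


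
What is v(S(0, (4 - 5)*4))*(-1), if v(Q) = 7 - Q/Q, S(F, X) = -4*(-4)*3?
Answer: -6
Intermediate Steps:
S(F, X) = 48 (S(F, X) = 16*3 = 48)
v(Q) = 6 (v(Q) = 7 - 1*1 = 7 - 1 = 6)
v(S(0, (4 - 5)*4))*(-1) = 6*(-1) = -6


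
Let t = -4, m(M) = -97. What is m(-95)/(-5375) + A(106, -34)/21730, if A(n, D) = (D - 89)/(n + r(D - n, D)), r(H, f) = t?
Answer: 348513/19371500 ≈ 0.017991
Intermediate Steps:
r(H, f) = -4
A(n, D) = (-89 + D)/(-4 + n) (A(n, D) = (D - 89)/(n - 4) = (-89 + D)/(-4 + n))
m(-95)/(-5375) + A(106, -34)/21730 = -97/(-5375) + ((-89 - 34)/(-4 + 106))/21730 = -97*(-1/5375) + (-123/102)*(1/21730) = 97/5375 + ((1/102)*(-123))*(1/21730) = 97/5375 - 41/34*1/21730 = 97/5375 - 1/18020 = 348513/19371500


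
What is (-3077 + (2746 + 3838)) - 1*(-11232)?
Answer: 14739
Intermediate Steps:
(-3077 + (2746 + 3838)) - 1*(-11232) = (-3077 + 6584) + 11232 = 3507 + 11232 = 14739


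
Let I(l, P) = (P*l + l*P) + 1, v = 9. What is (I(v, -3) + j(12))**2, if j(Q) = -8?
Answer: 3721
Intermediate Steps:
I(l, P) = 1 + 2*P*l (I(l, P) = (P*l + P*l) + 1 = 2*P*l + 1 = 1 + 2*P*l)
(I(v, -3) + j(12))**2 = ((1 + 2*(-3)*9) - 8)**2 = ((1 - 54) - 8)**2 = (-53 - 8)**2 = (-61)**2 = 3721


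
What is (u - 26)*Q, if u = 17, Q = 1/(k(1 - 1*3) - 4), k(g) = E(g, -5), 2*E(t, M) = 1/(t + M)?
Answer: 42/19 ≈ 2.2105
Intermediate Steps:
E(t, M) = 1/(2*(M + t)) (E(t, M) = 1/(2*(t + M)) = 1/(2*(M + t)))
k(g) = 1/(2*(-5 + g))
Q = -14/57 (Q = 1/(1/(2*(-5 + (1 - 1*3))) - 4) = 1/(1/(2*(-5 + (1 - 3))) - 4) = 1/(1/(2*(-5 - 2)) - 4) = 1/((½)/(-7) - 4) = 1/((½)*(-⅐) - 4) = 1/(-1/14 - 4) = 1/(-57/14) = -14/57 ≈ -0.24561)
(u - 26)*Q = (17 - 26)*(-14/57) = -9*(-14/57) = 42/19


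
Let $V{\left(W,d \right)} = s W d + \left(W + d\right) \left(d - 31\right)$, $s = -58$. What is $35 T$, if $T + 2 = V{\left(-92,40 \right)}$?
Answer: $7453950$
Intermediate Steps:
$V{\left(W,d \right)} = \left(-31 + d\right) \left(W + d\right) - 58 W d$ ($V{\left(W,d \right)} = - 58 W d + \left(W + d\right) \left(d - 31\right) = - 58 W d + \left(W + d\right) \left(-31 + d\right) = - 58 W d + \left(-31 + d\right) \left(W + d\right) = \left(-31 + d\right) \left(W + d\right) - 58 W d$)
$T = 212970$ ($T = -2 - \left(-1612 - 209760 - 1600\right) = -2 + \left(1600 + 2852 - 1240 + 209760\right) = -2 + 212972 = 212970$)
$35 T = 35 \cdot 212970 = 7453950$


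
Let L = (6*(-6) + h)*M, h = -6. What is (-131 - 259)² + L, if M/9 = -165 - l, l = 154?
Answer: 272682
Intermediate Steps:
M = -2871 (M = 9*(-165 - 1*154) = 9*(-165 - 154) = 9*(-319) = -2871)
L = 120582 (L = (6*(-6) - 6)*(-2871) = (-36 - 6)*(-2871) = -42*(-2871) = 120582)
(-131 - 259)² + L = (-131 - 259)² + 120582 = (-390)² + 120582 = 152100 + 120582 = 272682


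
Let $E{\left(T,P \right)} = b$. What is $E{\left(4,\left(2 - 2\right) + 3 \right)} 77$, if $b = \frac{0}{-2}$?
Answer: $0$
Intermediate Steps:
$b = 0$ ($b = 0 \left(- \frac{1}{2}\right) = 0$)
$E{\left(T,P \right)} = 0$
$E{\left(4,\left(2 - 2\right) + 3 \right)} 77 = 0 \cdot 77 = 0$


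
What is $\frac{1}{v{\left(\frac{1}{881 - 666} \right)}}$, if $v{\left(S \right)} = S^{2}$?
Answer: $46225$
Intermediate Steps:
$\frac{1}{v{\left(\frac{1}{881 - 666} \right)}} = \frac{1}{\left(\frac{1}{881 - 666}\right)^{2}} = \frac{1}{\left(\frac{1}{215}\right)^{2}} = \frac{1}{\frac{1}{46225}} = 46225$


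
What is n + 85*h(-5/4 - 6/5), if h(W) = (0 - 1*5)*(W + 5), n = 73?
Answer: -4043/4 ≈ -1010.8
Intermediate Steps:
h(W) = -25 - 5*W (h(W) = (0 - 5)*(5 + W) = -5*(5 + W) = -25 - 5*W)
n + 85*h(-5/4 - 6/5) = 73 + 85*(-25 - 5*(-5/4 - 6/5)) = 73 + 85*(-25 - 5*(-49/20)) = 73 + 85*(-25 + 49/4) = 73 + 85*(-51/4) = 73 - 4335/4 = -4043/4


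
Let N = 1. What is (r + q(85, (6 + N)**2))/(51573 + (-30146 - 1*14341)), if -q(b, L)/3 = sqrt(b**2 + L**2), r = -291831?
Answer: -97277/2362 - sqrt(9626)/2362 ≈ -41.226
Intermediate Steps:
q(b, L) = -3*sqrt(L**2 + b**2) (q(b, L) = -3*sqrt(b**2 + L**2) = -3*sqrt(L**2 + b**2))
(r + q(85, (6 + N)**2))/(51573 + (-30146 - 1*14341)) = (-291831 - 3*sqrt(((6 + 1)**2)**2 + 85**2))/(51573 + (-30146 - 1*14341)) = (-291831 - 3*sqrt((7**2)**2 + 7225))/(51573 + (-30146 - 14341)) = (-291831 - 3*sqrt(49**2 + 7225))/(51573 - 44487) = (-291831 - 3*sqrt(2401 + 7225))/7086 = (-291831 - 3*sqrt(9626))*(1/7086) = -97277/2362 - sqrt(9626)/2362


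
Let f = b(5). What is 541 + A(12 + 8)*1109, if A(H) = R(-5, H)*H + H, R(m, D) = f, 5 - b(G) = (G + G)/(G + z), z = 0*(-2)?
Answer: 89261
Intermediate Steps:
z = 0
b(G) = 3 (b(G) = 5 - (G + G)/(G + 0) = 5 - 2*G/G = 5 - 1*2 = 5 - 2 = 3)
f = 3
R(m, D) = 3
A(H) = 4*H (A(H) = 3*H + H = 4*H)
541 + A(12 + 8)*1109 = 541 + (4*(12 + 8))*1109 = 541 + (4*20)*1109 = 541 + 80*1109 = 541 + 88720 = 89261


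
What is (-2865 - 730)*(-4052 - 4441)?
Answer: 30532335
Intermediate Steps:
(-2865 - 730)*(-4052 - 4441) = -3595*(-8493) = 30532335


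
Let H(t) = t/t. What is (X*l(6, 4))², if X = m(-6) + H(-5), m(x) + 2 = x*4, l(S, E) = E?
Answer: 10000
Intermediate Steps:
m(x) = -2 + 4*x (m(x) = -2 + x*4 = -2 + 4*x)
H(t) = 1
X = -25 (X = (-2 + 4*(-6)) + 1 = (-2 - 24) + 1 = -26 + 1 = -25)
(X*l(6, 4))² = (-25*4)² = (-100)² = 10000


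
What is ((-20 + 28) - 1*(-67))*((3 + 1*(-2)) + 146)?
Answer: 11025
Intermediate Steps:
((-20 + 28) - 1*(-67))*((3 + 1*(-2)) + 146) = (8 + 67)*((3 - 2) + 146) = 75*(1 + 146) = 75*147 = 11025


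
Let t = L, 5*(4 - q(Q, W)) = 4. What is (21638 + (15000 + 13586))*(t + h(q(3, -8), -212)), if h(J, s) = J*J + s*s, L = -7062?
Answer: 47577496544/25 ≈ 1.9031e+9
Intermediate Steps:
q(Q, W) = 16/5 (q(Q, W) = 4 - ⅕*4 = 4 - ⅘ = 16/5)
t = -7062
h(J, s) = J² + s²
(21638 + (15000 + 13586))*(t + h(q(3, -8), -212)) = (21638 + (15000 + 13586))*(-7062 + ((16/5)² + (-212)²)) = (21638 + 28586)*(-7062 + (256/25 + 44944)) = 50224*(-7062 + 1123856/25) = 50224*(947306/25) = 47577496544/25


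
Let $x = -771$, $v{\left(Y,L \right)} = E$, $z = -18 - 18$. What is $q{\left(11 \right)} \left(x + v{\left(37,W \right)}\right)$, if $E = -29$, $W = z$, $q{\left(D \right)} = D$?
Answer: $-8800$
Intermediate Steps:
$z = -36$
$W = -36$
$v{\left(Y,L \right)} = -29$
$q{\left(11 \right)} \left(x + v{\left(37,W \right)}\right) = 11 \left(-771 - 29\right) = 11 \left(-800\right) = -8800$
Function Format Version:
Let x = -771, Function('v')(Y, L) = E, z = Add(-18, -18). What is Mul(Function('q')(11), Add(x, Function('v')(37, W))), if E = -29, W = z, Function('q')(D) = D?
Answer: -8800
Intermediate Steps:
z = -36
W = -36
Function('v')(Y, L) = -29
Mul(Function('q')(11), Add(x, Function('v')(37, W))) = Mul(11, Add(-771, -29)) = Mul(11, -800) = -8800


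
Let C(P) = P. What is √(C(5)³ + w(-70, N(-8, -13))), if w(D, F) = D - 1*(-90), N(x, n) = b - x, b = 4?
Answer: √145 ≈ 12.042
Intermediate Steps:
N(x, n) = 4 - x
w(D, F) = 90 + D (w(D, F) = D + 90 = 90 + D)
√(C(5)³ + w(-70, N(-8, -13))) = √(5³ + (90 - 70)) = √(125 + 20) = √145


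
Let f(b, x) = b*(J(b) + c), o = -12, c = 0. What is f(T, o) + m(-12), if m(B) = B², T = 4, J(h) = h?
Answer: 160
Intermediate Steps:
f(b, x) = b² (f(b, x) = b*(b + 0) = b*b = b²)
f(T, o) + m(-12) = 4² + (-12)² = 16 + 144 = 160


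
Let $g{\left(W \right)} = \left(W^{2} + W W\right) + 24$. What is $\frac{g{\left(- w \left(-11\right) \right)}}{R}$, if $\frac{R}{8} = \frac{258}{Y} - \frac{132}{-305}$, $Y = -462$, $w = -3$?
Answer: $- \frac{25856985}{11804} \approx -2190.5$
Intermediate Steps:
$R = - \frac{23608}{23485}$ ($R = 8 \left(\frac{258}{-462} - \frac{132}{-305}\right) = 8 \left(258 \left(- \frac{1}{462}\right) - - \frac{132}{305}\right) = 8 \left(- \frac{43}{77} + \frac{132}{305}\right) = 8 \left(- \frac{2951}{23485}\right) = - \frac{23608}{23485} \approx -1.0052$)
$g{\left(W \right)} = 24 + 2 W^{2}$ ($g{\left(W \right)} = \left(W^{2} + W^{2}\right) + 24 = 2 W^{2} + 24 = 24 + 2 W^{2}$)
$\frac{g{\left(- w \left(-11\right) \right)}}{R} = \frac{24 + 2 \left(\left(-1\right) \left(-3\right) \left(-11\right)\right)^{2}}{- \frac{23608}{23485}} = \left(24 + 2 \left(3 \left(-11\right)\right)^{2}\right) \left(- \frac{23485}{23608}\right) = \left(24 + 2 \left(-33\right)^{2}\right) \left(- \frac{23485}{23608}\right) = \left(24 + 2 \cdot 1089\right) \left(- \frac{23485}{23608}\right) = \left(24 + 2178\right) \left(- \frac{23485}{23608}\right) = 2202 \left(- \frac{23485}{23608}\right) = - \frac{25856985}{11804}$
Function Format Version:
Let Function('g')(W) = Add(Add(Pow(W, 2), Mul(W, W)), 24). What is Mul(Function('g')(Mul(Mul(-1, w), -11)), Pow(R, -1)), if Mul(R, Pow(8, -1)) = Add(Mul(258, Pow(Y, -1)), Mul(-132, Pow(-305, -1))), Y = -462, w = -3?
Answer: Rational(-25856985, 11804) ≈ -2190.5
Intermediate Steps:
R = Rational(-23608, 23485) (R = Mul(8, Add(Mul(258, Pow(-462, -1)), Mul(-132, Pow(-305, -1)))) = Mul(8, Add(Mul(258, Rational(-1, 462)), Mul(-132, Rational(-1, 305)))) = Mul(8, Add(Rational(-43, 77), Rational(132, 305))) = Mul(8, Rational(-2951, 23485)) = Rational(-23608, 23485) ≈ -1.0052)
Function('g')(W) = Add(24, Mul(2, Pow(W, 2))) (Function('g')(W) = Add(Add(Pow(W, 2), Pow(W, 2)), 24) = Add(Mul(2, Pow(W, 2)), 24) = Add(24, Mul(2, Pow(W, 2))))
Mul(Function('g')(Mul(Mul(-1, w), -11)), Pow(R, -1)) = Mul(Add(24, Mul(2, Pow(Mul(Mul(-1, -3), -11), 2))), Pow(Rational(-23608, 23485), -1)) = Mul(Add(24, Mul(2, Pow(Mul(3, -11), 2))), Rational(-23485, 23608)) = Mul(Add(24, Mul(2, Pow(-33, 2))), Rational(-23485, 23608)) = Mul(Add(24, Mul(2, 1089)), Rational(-23485, 23608)) = Mul(Add(24, 2178), Rational(-23485, 23608)) = Mul(2202, Rational(-23485, 23608)) = Rational(-25856985, 11804)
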